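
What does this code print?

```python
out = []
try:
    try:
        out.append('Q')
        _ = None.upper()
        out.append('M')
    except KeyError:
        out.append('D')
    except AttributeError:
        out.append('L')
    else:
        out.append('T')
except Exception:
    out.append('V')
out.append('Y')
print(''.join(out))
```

Execution trace: 'Q' (inner try body) → 'L' (inner except AttributeError) → 'Y' (after the try/except). Output: QLY

Answer: QLY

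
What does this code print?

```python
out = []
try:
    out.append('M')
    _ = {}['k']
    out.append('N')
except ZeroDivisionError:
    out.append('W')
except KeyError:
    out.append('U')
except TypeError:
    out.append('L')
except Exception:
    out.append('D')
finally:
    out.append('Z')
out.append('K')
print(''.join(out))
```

Execution trace: 'M' (try body) → 'U' (except KeyError) → 'Z' (finally) → 'K' (after the try/except). Output: MUZK

Answer: MUZK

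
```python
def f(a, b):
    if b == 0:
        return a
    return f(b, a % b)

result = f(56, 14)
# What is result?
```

f(56, 14) -> f(14, 0) -> 14

Answer: 14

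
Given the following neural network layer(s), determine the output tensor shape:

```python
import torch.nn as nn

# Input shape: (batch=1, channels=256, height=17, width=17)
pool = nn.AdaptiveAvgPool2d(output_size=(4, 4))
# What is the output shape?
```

Input: (1, 256, 17, 17) -> Output: (1, 256, 4, 4)

Answer: (1, 256, 4, 4)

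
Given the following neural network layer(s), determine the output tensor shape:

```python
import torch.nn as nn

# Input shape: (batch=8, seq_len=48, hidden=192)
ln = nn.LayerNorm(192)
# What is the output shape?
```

Input: (8, 48, 192) -> Output: (8, 48, 192)

Answer: (8, 48, 192)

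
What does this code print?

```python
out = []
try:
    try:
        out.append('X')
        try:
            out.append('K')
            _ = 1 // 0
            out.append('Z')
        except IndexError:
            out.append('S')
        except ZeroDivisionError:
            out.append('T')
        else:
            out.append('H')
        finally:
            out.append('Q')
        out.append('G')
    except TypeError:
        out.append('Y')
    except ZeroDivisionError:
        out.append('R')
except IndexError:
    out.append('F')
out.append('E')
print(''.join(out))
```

Execution trace: 'X' (try body) → 'K' (inner try body) → 'T' (inner except ZeroDivisionError) → 'Q' (inner finally) → 'G' (try body, no exception) → 'E' (after the try/except). Output: XKTQGE

Answer: XKTQGE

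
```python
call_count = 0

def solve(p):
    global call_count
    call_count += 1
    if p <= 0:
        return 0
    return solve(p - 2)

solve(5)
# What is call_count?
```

Linear recursion stepping by 2: 4 calls from p=5 down to ≤0.

Answer: 4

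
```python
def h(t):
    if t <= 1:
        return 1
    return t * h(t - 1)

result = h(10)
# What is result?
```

h(10) = 10 * 9 * 8 * 7 * 6 * 5 * 4 * 3 * 2 * 1 = 3628800

Answer: 3628800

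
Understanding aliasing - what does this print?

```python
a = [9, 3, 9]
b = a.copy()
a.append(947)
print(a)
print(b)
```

Key concept: list.copy() creates independent copy.
Step by step:
`a = [9, 3, 9]` → a = [9, 3, 9]
`b = a.copy()` → b = [9, 3, 9]
`a.append(947)` → a = [9, 3, 9, 947]
`print(a)` → prints [9, 3, 9, 947]
`print(b)` → prints [9, 3, 9]

Answer:
[9, 3, 9, 947]
[9, 3, 9]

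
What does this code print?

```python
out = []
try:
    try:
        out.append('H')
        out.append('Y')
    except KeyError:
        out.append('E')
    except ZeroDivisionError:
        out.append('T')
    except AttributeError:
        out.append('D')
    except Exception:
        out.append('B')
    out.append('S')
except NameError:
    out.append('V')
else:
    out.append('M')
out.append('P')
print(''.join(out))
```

Execution trace: 'H' (inner try body) → 'Y' (inner try body, no exception) → 'S' (try body, no exception) → 'M' (else) → 'P' (after the try/except). Output: HYSMP

Answer: HYSMP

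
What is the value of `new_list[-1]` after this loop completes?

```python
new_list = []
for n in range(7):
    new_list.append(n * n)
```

Last element of squares 0 to 6
`new_list` takes the values: [] → [0] → [0, 1] → [0, 1, 4] → [0, 1, 4, 9] → [0, 1, 4, 9, 16] → [0, 1, 4, 9, 16, 25] → [0, 1, 4, 9, 16, 25, 36]
So `new_list[-1]` = 36

Answer: 36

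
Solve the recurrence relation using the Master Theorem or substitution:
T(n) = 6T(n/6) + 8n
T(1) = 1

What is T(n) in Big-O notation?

By Master Theorem: a=6, b=6, f(n)=8n. Since log_6(6) = 1 and f(n) = Θ(n^1), Case 2 applies. T(n) = O(n log n).

Answer: O(n log n)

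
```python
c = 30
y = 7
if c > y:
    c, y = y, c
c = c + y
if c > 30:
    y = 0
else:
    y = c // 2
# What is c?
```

Trace:
`c = 30` → c = 30
`y = 7` → y = 7
`if c > y: ...` → c > y is True → c = 7; y = 30
`c = c + y` → c = 37
`if c > 30: ...` → c > 30 is True → y = 0
So c = 37

Answer: 37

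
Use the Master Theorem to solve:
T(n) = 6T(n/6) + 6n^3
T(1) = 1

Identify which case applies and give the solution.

a=6, b=6, f(n)=6n^3. log_6(6) = 1. Since c=3 > 1 and the regularity condition holds (6(n/6)^3 = (6/6^3)n^3 with 6/6^3 < 1), Case 3 applies: T(n) = Θ(f(n)) = O(n^3).

Answer: O(n^3) - Case 3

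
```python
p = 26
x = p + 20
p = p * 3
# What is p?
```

Trace:
`p = 26` → p = 26
`x = p + 20` → x = 46
`p = p * 3` → p = 78
So p = 78

Answer: 78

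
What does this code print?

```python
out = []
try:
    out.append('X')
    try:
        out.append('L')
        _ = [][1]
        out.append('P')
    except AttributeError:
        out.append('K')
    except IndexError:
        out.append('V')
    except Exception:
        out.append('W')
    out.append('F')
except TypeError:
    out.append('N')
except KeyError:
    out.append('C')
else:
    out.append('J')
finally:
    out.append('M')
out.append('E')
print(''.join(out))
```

Execution trace: 'X' (try body) → 'L' (inner try body) → 'V' (inner except IndexError) → 'F' (try body, no exception) → 'J' (else) → 'M' (finally) → 'E' (after the try/except). Output: XLVFJME

Answer: XLVFJME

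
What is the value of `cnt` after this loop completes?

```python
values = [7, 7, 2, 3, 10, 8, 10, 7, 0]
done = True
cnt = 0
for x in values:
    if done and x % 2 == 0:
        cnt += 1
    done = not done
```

Count even values at even positions
`cnt` takes the values: 0 → 1 → 2 → 3 → 4

Answer: 4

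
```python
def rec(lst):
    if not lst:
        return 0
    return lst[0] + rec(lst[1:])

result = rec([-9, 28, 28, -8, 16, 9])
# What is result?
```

(-9) + 28 + 28 + (-8) + 16 + 9 + 0 = 64

Answer: 64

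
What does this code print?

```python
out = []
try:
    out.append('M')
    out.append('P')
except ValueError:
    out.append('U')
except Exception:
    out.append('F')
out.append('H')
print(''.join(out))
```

Execution trace: 'M' (try body) → 'P' (try body, no exception) → 'H' (after the try/except). Output: MPH

Answer: MPH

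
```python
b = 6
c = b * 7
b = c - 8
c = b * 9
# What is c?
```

Trace:
`b = 6` → b = 6
`c = b * 7` → c = 42
`b = c - 8` → b = 34
`c = b * 9` → c = 306
So c = 306

Answer: 306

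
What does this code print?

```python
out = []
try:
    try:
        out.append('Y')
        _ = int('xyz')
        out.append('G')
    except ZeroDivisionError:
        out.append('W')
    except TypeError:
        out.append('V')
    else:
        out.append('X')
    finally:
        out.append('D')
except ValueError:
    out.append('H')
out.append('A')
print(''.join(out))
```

Execution trace: 'Y' (inner try body) → 'D' (inner finally) → 'H' (outer except ValueError) → 'A' (after the try/except). Output: YDHA

Answer: YDHA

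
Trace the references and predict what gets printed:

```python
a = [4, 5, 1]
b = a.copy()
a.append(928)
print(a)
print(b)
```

Key concept: list.copy() creates independent copy.
Step by step:
`a = [4, 5, 1]` → a = [4, 5, 1]
`b = a.copy()` → b = [4, 5, 1]
`a.append(928)` → a = [4, 5, 1, 928]
`print(a)` → prints [4, 5, 1, 928]
`print(b)` → prints [4, 5, 1]

Answer:
[4, 5, 1, 928]
[4, 5, 1]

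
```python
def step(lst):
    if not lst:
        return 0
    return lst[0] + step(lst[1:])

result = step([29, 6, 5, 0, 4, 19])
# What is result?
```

29 + 6 + 5 + 0 + 4 + 19 + 0 = 63

Answer: 63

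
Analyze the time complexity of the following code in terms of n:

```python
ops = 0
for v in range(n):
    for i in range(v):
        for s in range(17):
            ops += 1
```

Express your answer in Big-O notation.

Each loop level contributes: n × n × 1. Multiplying the contributions gives O(n^2).

Answer: O(n^2)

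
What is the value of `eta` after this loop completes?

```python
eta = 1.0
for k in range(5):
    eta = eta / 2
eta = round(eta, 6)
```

Halving LR 5 times: 1 / 2^5
`eta` takes the values: 1.0 → 0.5 → 0.25 → 0.125 → 0.0625 → 0.03125

Answer: 0.03125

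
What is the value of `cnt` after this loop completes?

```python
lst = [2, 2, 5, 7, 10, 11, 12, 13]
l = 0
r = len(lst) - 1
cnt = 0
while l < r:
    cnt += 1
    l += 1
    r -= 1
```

Iterations until pointers meet (list length 8)
`cnt` takes the values: 0 → 1 → 2 → 3 → 4

Answer: 4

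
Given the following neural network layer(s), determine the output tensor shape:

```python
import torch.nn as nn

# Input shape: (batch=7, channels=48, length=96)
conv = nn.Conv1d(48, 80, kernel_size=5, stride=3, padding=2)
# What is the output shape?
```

Input: (7, 48, 96) -> Output: (7, 80, 32)

Answer: (7, 80, 32)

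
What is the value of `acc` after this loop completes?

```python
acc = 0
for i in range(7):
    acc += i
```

Sum of 0 to 6 = 21
`acc` takes the values: 0 → 1 → 3 → 6 → 10 → 15 → 21

Answer: 21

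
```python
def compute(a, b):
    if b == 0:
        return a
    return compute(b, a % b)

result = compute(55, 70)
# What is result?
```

compute(55, 70) -> compute(70, 55) -> compute(55, 15) -> compute(15, 10) -> compute(10, 5) -> compute(5, 0) -> 5

Answer: 5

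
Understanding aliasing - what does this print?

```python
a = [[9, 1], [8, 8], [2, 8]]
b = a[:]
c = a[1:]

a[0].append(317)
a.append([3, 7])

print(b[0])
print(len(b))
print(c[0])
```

Key concept: slice with nested mutation.
Step by step:
`a = [[9, 1], [8, 8], [2, 8]]` → a = [[9, 1], [8, 8], [2, 8]]
`b = a[:]` → b = [[9, 1], [8, 8], [2, 8]]
`c = a[1:]` → c = [[8, 8], [2, 8]]
`a[0].append(317)` → a = [[9, 1, 317], [8, 8], [2, 8]]; b = [[9, 1, 317], [8, 8], [2, 8]]
`a.append([3, 7])` → a = [[9, 1, 317], [8, 8], [2, 8], [3, 7]]
`print(b[0])` → prints [9, 1, 317]
`print(len(b))` → prints 3
`print(c[0])` → prints [8, 8]

Answer:
[9, 1, 317]
3
[8, 8]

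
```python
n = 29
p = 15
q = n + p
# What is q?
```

Trace:
`n = 29` → n = 29
`p = 15` → p = 15
`q = n + p` → q = 44
So q = 44

Answer: 44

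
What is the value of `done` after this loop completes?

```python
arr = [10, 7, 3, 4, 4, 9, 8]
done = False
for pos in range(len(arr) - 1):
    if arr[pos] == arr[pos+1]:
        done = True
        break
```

Check consecutive duplicates in [10, 7, 3, 4, 4, 9, 8]
`done` takes the values: False → True

Answer: True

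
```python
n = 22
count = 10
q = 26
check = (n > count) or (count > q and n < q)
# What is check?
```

Trace:
`n = 22` → n = 22
`count = 10` → count = 10
`q = 26` → q = 26
`check = (n > count) or (count > q and n < q)` → check = True
So check = True

Answer: True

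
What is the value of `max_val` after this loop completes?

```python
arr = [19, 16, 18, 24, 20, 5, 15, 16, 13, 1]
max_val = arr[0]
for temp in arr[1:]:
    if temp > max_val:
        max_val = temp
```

Maximum of [19, 16, 18, 24, 20, 5, 15, 16, 13, 1]
`max_val` takes the values: 19 → 24

Answer: 24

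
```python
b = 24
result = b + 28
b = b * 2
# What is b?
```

Trace:
`b = 24` → b = 24
`result = b + 28` → result = 52
`b = b * 2` → b = 48
So b = 48

Answer: 48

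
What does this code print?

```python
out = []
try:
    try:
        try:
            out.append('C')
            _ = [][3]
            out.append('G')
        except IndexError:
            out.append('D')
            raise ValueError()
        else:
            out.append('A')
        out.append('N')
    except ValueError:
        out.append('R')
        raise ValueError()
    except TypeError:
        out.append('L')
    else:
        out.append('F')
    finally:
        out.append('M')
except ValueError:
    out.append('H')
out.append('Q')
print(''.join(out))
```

Execution trace: 'C' (inner try body) → 'D' (inner except IndexError) → 'R' (except ValueError) → 'M' (finally) → 'H' (outer except ValueError) → 'Q' (after the try/except). Output: CDRMHQ

Answer: CDRMHQ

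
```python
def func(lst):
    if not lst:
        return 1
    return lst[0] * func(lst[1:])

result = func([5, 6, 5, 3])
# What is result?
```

Product over [5, 6, 5, 3] = 5 * 6 * 5 * 3 = 450

Answer: 450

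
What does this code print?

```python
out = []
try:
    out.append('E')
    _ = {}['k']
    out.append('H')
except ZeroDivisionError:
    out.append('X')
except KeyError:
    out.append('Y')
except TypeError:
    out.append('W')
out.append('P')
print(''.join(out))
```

Execution trace: 'E' (try body) → 'Y' (except KeyError) → 'P' (after the try/except). Output: EYP

Answer: EYP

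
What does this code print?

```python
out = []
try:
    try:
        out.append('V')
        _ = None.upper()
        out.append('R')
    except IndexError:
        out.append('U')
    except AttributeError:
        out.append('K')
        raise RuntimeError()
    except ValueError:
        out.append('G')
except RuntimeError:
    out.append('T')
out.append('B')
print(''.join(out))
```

Execution trace: 'V' (inner try body) → 'K' (inner except AttributeError) → 'T' (outer except RuntimeError) → 'B' (after the try/except). Output: VKTB

Answer: VKTB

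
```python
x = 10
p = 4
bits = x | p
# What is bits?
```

Trace:
`x = 10` → x = 10
`p = 4` → p = 4
`bits = x | p` → bits = 14
So bits = 14

Answer: 14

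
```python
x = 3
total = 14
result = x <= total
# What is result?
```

Trace:
`x = 3` → x = 3
`total = 14` → total = 14
`result = x <= total` → result = True
So result = True

Answer: True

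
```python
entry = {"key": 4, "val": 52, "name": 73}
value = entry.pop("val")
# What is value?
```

Trace:
`entry = {"key": 4, "val": 52, "name": 73}` → entry = {'key': 4, 'val': 52, 'name': 73}
`value = entry.pop("val")` → entry = {'key': 4, 'name': 73}; value = 52
So value = 52

Answer: 52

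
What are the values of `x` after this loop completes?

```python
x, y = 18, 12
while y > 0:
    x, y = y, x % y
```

GCD of 18 and 12
`x` takes the values: 18 → 12 → 6

Answer: 6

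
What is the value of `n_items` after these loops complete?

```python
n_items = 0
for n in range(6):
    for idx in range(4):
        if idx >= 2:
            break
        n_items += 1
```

Inner breaks at 2, outer runs 6 times
`n_items` takes the values: 0 → 1 → 2 → 3 → 4 → 5 → 6 → 7 → 8 → 9 → 10 → 11 → 12

Answer: 12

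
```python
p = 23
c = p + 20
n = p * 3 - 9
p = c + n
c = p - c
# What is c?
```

Trace:
`p = 23` → p = 23
`c = p + 20` → c = 43
`n = p * 3 - 9` → n = 60
`p = c + n` → p = 103
`c = p - c` → c = 60
So c = 60

Answer: 60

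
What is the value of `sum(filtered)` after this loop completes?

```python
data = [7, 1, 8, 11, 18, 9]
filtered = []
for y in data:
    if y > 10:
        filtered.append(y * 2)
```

Sum of doubled values > 10
`filtered` takes the values: [] → [22] → [22, 36]
So `sum(filtered)` = 58

Answer: 58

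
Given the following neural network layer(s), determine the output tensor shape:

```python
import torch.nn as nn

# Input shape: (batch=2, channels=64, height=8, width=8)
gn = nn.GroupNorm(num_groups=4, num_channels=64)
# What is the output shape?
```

Input: (2, 64, 8, 8) -> Output: (2, 64, 8, 8)

Answer: (2, 64, 8, 8)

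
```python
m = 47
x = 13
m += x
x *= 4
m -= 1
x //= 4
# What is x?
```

Trace:
`m = 47` → m = 47
`x = 13` → x = 13
`m += x` → m = 60
`x *= 4` → x = 52
`m -= 1` → m = 59
`x //= 4` → x = 13
So x = 13

Answer: 13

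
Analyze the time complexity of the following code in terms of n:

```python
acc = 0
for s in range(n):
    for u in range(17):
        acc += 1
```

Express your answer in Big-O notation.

Each loop level contributes: n × 1. Multiplying the contributions gives O(n).

Answer: O(n)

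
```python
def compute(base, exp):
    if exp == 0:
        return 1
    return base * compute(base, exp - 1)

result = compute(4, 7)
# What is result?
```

compute(4, 7) = 4 * 4 * 4 * 4 * 4 * 4 * 4 = 16384

Answer: 16384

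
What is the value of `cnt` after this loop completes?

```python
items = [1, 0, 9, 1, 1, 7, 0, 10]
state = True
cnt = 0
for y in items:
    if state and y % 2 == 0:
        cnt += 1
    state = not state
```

Count even values at even positions
`cnt` takes the values: 0 → 1

Answer: 1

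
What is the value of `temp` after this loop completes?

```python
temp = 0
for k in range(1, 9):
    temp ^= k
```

XOR of 1 to 8
`temp` takes the values: 0 → 1 → 3 → 0 → 4 → 1 → 7 → 0 → 8

Answer: 8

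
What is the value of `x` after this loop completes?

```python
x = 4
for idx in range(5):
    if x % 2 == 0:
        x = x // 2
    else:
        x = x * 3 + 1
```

Collatz-style transformation from 4
`x` takes the values: 4 → 2 → 1 → 4 → 2 → 1

Answer: 1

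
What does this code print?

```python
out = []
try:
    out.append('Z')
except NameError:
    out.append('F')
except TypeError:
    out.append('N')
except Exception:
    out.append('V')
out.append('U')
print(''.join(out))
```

Execution trace: 'Z' (try body, no exception) → 'U' (after the try/except). Output: ZU

Answer: ZU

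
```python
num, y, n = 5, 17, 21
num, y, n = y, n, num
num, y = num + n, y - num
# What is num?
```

Trace:
`num, y, n = 5, 17, 21` → num = 5; y = 17; n = 21
`num, y, n = y, n, num` → num = 17; y = 21; n = 5
`num, y = num + n, y - num` → num = 22; y = 4
So num = 22

Answer: 22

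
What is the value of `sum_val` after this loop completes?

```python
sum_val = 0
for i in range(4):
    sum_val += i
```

Sum of 0 to 3 = 6
`sum_val` takes the values: 0 → 1 → 3 → 6

Answer: 6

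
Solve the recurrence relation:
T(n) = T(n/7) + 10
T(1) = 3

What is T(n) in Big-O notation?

Each step divides n by 7 and adds 10. After log_7(n) steps we reach T(1)=3. So T(n) = 10·log_7(n) + 3 = O(log n).

Answer: O(log n)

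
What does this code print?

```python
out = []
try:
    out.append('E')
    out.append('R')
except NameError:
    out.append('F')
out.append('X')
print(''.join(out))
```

Execution trace: 'E' (try body) → 'R' (try body, no exception) → 'X' (after the try/except). Output: ERX

Answer: ERX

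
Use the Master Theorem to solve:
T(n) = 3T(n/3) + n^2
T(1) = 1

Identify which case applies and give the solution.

a=3, b=3, f(n)=n^2. log_3(3) = 1. Since c=2 > 1 and the regularity condition holds (3(n/3)^2 = (3/3^2)n^2 with 3/3^2 < 1), Case 3 applies: T(n) = Θ(f(n)) = O(n^2).

Answer: O(n^2) - Case 3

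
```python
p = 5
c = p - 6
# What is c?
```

Trace:
`p = 5` → p = 5
`c = p - 6` → c = -1
So c = -1

Answer: -1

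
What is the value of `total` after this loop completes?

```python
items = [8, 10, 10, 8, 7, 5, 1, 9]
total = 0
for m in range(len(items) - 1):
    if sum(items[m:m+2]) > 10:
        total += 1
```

Count windows with sum > 10
`total` takes the values: 0 → 1 → 2 → 3 → 4 → 5

Answer: 5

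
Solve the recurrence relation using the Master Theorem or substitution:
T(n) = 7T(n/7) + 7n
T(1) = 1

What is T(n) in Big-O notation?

By Master Theorem: a=7, b=7, f(n)=7n. Since log_7(7) = 1 and f(n) = Θ(n^1), Case 2 applies. T(n) = O(n log n).

Answer: O(n log n)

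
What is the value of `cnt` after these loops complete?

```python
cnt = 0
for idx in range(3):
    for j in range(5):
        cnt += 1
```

3 * 5 = 15
`cnt` takes the values: 0 → 1 → 2 → 3 → 4 → 5 → 6 → 7 → 8 → 9 → 10 → 11 → 12 → 13 → 14 → 15

Answer: 15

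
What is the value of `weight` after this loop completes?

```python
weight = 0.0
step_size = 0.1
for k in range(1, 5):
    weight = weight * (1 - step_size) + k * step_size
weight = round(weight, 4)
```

Moving average with lr=0.1
`weight` takes the values: 0.0 → 0.1 → 0.29 → 0.561 → 0.9049

Answer: 0.9049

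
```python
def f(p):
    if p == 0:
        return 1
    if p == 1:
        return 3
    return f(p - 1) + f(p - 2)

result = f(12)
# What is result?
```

Build up from base cases: f(0)=1, f(1)=3, f(2)=4, f(3)=7, f(4)=11, f(5)=18, f(6)=29, ..., f(12)=521

Answer: 521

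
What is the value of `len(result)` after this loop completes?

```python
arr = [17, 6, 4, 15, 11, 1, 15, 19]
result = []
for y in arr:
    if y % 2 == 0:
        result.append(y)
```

Count even numbers in [17, 6, 4, 15, 11, 1, 15, 19]
`result` takes the values: [] → [6] → [6, 4]
So `len(result)` = 2

Answer: 2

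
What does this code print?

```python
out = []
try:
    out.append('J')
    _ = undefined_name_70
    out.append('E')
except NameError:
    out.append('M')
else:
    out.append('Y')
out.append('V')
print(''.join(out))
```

Execution trace: 'J' (try body) → 'M' (except NameError) → 'V' (after the try/except). Output: JMV

Answer: JMV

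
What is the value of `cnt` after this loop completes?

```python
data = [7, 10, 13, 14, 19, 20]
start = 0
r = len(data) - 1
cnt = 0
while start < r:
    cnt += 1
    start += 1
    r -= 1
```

Iterations until pointers meet (list length 6)
`cnt` takes the values: 0 → 1 → 2 → 3

Answer: 3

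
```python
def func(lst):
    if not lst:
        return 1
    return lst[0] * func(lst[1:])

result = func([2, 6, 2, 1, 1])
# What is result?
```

Product over [2, 6, 2, 1, 1] = 2 * 6 * 2 * 1 * 1 = 24

Answer: 24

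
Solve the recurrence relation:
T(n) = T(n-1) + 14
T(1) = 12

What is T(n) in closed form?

Unrolling: T(n) = T(1) + 14·(n-1) = 12 + 14(n-1) = 14n - 2.

Answer: T(n) = 14n - 2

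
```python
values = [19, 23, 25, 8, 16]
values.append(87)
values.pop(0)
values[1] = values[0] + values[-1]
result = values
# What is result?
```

Trace:
`values = [19, 23, 25, 8, 16]` → values = [19, 23, 25, 8, 16]
`values.append(87)` → values = [19, 23, 25, 8, 16, 87]
`values.pop(0)` → values = [23, 25, 8, 16, 87]
`values[1] = values[0] + values[-1]` → values = [23, 110, 8, 16, 87]
`result = values` → result = [23, 110, 8, 16, 87]
So result = [23, 110, 8, 16, 87]

Answer: [23, 110, 8, 16, 87]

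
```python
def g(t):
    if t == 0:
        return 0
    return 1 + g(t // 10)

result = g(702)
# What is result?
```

Count of digits of 702: 3

Answer: 3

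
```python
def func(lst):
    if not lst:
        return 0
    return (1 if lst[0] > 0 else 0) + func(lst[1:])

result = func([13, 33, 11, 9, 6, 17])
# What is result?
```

Count of positive elements in [13, 33, 11, 9, 6, 17] = 6

Answer: 6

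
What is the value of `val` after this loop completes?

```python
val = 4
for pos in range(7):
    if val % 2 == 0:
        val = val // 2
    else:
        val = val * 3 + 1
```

Collatz-style transformation from 4
`val` takes the values: 4 → 2 → 1 → 4 → 2 → 1 → 4 → 2

Answer: 2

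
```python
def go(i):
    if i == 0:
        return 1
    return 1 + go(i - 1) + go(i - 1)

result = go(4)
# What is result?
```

go(i) = 1 + 2·go(i-1), go(0)=1. Closed form: (1+1)·2^4 - 1 = 31.

Answer: 31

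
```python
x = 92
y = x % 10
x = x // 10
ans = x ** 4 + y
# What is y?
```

Trace:
`x = 92` → x = 92
`y = x % 10` → y = 2
`x = x // 10` → x = 9
`ans = x ** 4 + y` → ans = 6563
So y = 2

Answer: 2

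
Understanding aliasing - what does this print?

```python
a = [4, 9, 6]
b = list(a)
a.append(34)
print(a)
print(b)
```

Key concept: list() constructor creates copy.
Step by step:
`a = [4, 9, 6]` → a = [4, 9, 6]
`b = list(a)` → b = [4, 9, 6]
`a.append(34)` → a = [4, 9, 6, 34]
`print(a)` → prints [4, 9, 6, 34]
`print(b)` → prints [4, 9, 6]

Answer:
[4, 9, 6, 34]
[4, 9, 6]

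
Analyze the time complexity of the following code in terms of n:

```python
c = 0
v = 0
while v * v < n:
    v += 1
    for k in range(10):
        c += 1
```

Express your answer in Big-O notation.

Each loop level contributes: √n × 1. Multiplying the contributions gives O(√n).

Answer: O(√n)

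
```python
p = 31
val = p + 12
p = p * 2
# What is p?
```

Trace:
`p = 31` → p = 31
`val = p + 12` → val = 43
`p = p * 2` → p = 62
So p = 62

Answer: 62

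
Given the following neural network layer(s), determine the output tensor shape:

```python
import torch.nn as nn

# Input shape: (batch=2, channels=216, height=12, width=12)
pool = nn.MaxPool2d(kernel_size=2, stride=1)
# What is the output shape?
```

Input: (2, 216, 12, 12) -> Output: (2, 216, 11, 11)

Answer: (2, 216, 11, 11)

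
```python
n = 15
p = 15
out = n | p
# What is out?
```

Trace:
`n = 15` → n = 15
`p = 15` → p = 15
`out = n | p` → out = 15
So out = 15

Answer: 15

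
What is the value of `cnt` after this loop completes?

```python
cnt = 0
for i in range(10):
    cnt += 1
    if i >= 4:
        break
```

Loop breaks when i reaches 4, cnt is 5
`cnt` takes the values: 0 → 1 → 2 → 3 → 4 → 5

Answer: 5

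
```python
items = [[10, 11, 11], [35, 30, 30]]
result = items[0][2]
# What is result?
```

Trace:
`items = [[10, 11, 11], [35, 30, 30]]` → items = [[10, 11, 11], [35, 30, 30]]
`result = items[0][2]` → result = 11
So result = 11

Answer: 11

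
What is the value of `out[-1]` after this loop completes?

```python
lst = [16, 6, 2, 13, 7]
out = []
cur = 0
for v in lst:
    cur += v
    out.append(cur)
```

Cumulative sum ends at 44
`out` takes the values: [] → [16] → [16, 22] → [16, 22, 24] → [16, 22, 24, 37] → [16, 22, 24, 37, 44]
So `out[-1]` = 44

Answer: 44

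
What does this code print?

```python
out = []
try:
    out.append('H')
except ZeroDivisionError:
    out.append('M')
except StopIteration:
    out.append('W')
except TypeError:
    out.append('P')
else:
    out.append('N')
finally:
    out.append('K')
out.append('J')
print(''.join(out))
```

Execution trace: 'H' (try body, no exception) → 'N' (else) → 'K' (finally) → 'J' (after the try/except). Output: HNKJ

Answer: HNKJ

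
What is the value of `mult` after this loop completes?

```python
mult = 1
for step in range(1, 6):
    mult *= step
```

5! = 120
`mult` takes the values: 1 → 2 → 6 → 24 → 120

Answer: 120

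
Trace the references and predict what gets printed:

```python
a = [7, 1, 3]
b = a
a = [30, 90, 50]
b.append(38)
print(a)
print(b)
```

Key concept: rebinding vs mutation: a is rebound to a new list, b still points at the original.
Step by step:
`a = [7, 1, 3]` → a = [7, 1, 3]
`b = a` → b = [7, 1, 3] (same object as a)
`a = [30, 90, 50]` → a = [30, 90, 50]
`b.append(38)` → b = [7, 1, 3, 38]
`print(a)` → prints [30, 90, 50]
`print(b)` → prints [7, 1, 3, 38]

Answer:
[30, 90, 50]
[7, 1, 3, 38]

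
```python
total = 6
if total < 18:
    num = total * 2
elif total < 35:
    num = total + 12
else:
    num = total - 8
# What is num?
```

Trace:
`total = 6` → total = 6
`if total < 18: ...` → total < 18 is True → num = 12
So num = 12

Answer: 12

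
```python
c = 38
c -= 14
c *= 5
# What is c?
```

Trace:
`c = 38` → c = 38
`c -= 14` → c = 24
`c *= 5` → c = 120
So c = 120

Answer: 120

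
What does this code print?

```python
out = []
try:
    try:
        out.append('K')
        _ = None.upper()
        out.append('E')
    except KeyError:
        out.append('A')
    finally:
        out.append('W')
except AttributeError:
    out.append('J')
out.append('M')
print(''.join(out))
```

Execution trace: 'K' (try body) → 'W' (finally) → 'J' (outer except AttributeError) → 'M' (after the try/except). Output: KWJM

Answer: KWJM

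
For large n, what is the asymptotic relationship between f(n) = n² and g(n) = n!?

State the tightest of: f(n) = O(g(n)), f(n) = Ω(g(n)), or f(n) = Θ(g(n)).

n² vs n!: f(n) = O(g(n)) but not Ω(g(n)) — n! grows strictly faster than n².

Answer: f(n) = O(g(n)) but not Ω(g(n)) — n! grows strictly faster than n².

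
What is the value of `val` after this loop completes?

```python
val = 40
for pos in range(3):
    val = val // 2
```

Halve 3 times: 40 // 2^3 = 5
`val` takes the values: 40 → 20 → 10 → 5

Answer: 5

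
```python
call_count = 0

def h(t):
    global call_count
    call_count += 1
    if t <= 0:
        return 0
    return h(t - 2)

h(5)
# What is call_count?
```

Linear recursion stepping by 2: 4 calls from t=5 down to ≤0.

Answer: 4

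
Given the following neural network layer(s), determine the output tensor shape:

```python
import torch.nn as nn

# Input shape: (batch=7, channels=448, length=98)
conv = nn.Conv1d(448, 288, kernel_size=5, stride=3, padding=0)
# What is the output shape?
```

Input: (7, 448, 98) -> Output: (7, 288, 32)

Answer: (7, 288, 32)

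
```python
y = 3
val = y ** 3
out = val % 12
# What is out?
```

Trace:
`y = 3` → y = 3
`val = y ** 3` → val = 27
`out = val % 12` → out = 3
So out = 3

Answer: 3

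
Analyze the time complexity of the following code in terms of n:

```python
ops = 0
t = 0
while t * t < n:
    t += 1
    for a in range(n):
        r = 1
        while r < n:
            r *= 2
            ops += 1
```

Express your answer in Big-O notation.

Each loop level contributes: √n × n × log n. Multiplying the contributions gives O(n√n log n).

Answer: O(n√n log n)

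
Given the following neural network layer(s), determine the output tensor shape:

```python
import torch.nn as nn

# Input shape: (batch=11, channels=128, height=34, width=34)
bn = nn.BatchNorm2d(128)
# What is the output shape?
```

Input: (11, 128, 34, 34) -> Output: (11, 128, 34, 34)

Answer: (11, 128, 34, 34)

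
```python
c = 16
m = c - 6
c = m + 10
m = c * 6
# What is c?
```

Trace:
`c = 16` → c = 16
`m = c - 6` → m = 10
`c = m + 10` → c = 20
`m = c * 6` → m = 120
So c = 20

Answer: 20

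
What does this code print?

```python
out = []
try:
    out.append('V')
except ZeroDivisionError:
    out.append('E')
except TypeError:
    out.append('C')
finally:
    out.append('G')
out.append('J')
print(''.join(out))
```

Execution trace: 'V' (try body, no exception) → 'G' (finally) → 'J' (after the try/except). Output: VGJ

Answer: VGJ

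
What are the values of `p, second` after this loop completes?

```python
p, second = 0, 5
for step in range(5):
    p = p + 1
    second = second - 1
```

p goes 0→5, second goes 5→0
`p, second` takes the values: (0, 5) → (1, 5) → (1, 4) → (2, 4) → (2, 3) → (3, 3) → (3, 2) → (4, 2) → (4, 1) → (5, 1) → (5, 0)

Answer: 5, 0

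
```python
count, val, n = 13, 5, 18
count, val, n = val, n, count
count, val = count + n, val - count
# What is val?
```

Trace:
`count, val, n = 13, 5, 18` → count = 13; val = 5; n = 18
`count, val, n = val, n, count` → count = 5; val = 18; n = 13
`count, val = count + n, val - count` → count = 18; val = 13
So val = 13

Answer: 13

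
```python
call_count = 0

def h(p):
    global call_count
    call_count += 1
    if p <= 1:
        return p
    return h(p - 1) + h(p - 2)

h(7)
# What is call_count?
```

Calls(p) = 1 + Calls(p-1) + Calls(p-2); Calls(0)=Calls(1)=1. For p=7 this gives 41.

Answer: 41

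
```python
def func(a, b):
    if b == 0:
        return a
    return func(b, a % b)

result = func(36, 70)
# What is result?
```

func(36, 70) -> func(70, 36) -> func(36, 34) -> func(34, 2) -> func(2, 0) -> 2

Answer: 2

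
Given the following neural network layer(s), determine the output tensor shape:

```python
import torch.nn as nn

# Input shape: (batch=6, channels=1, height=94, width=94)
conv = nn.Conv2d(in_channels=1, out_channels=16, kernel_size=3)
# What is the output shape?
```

Input: (6, 1, 94, 94) -> Output: (6, 16, 92, 92)

Answer: (6, 16, 92, 92)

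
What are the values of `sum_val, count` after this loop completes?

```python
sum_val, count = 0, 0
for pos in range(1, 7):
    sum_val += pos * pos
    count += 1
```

Sum of squares and count
`sum_val, count` takes the values: (0, 0) → (1, 0) → (1, 1) → (5, 1) → (5, 2) → (14, 2) → (14, 3) → (30, 3) → (30, 4) → (55, 4) → (55, 5) → (91, 5) → (91, 6)

Answer: 91, 6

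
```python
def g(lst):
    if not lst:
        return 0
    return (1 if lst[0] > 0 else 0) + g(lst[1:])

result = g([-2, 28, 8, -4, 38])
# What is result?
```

Count of positive elements in [-2, 28, 8, -4, 38] = 3

Answer: 3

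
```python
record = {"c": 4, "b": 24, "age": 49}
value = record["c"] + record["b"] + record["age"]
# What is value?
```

Trace:
`record = {"c": 4, "b": 24, "age": 49}` → record = {'c': 4, 'b': 24, 'age': 49}
`value = record["c"] + record["b"] + record["age"]` → value = 77
So value = 77

Answer: 77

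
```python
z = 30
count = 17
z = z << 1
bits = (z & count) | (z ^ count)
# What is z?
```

Trace:
`z = 30` → z = 30
`count = 17` → count = 17
`z = z << 1` → z = 60
`bits = (z & count) | (z ^ count)` → bits = 61
So z = 60

Answer: 60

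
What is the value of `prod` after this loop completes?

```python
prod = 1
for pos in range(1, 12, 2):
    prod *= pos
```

Product of 1, 3, 5, ... up to 11
`prod` takes the values: 1 → 3 → 15 → 105 → 945 → 10395

Answer: 10395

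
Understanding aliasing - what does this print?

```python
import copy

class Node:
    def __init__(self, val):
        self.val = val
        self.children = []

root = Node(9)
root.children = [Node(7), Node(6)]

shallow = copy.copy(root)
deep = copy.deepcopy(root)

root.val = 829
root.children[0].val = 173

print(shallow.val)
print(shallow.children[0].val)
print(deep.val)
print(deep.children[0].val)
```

Key concept: deep copy with custom objects.
Step by step:
`root = Node(9)` → root = Node(val=9, children=[])
`root.children = [Node(7), Node(6)]` → root = Node(val=9, children=[Node(val=7, children=[]), Node(val=6, children=[])])
`shallow = copy.copy(root)` → shallow = Node(val=9, children=[Node(val=7, children=[]), Node(val=6, children=[])])
`deep = copy.deepcopy(root)` → deep = Node(val=9, children=[Node(val=7, children=[]), Node(val=6, children=[])])
`root.val = 829` → root = Node(val=829, children=[Node(val=7, children=[]), Node(val=6, children=[])])
`root.children[0].val = 173` → root = Node(val=829, children=[Node(val=173, children=[]), Node(val=6, children=[])]); shallow = Node(val=9, children=[Node(val=173, children=[]), Node(val=6, children=[])])
`print(shallow.val)` → prints 9
`print(shallow.children[0].val)` → prints 173
`print(deep.val)` → prints 9
`print(deep.children[0].val)` → prints 7

Answer:
9
173
9
7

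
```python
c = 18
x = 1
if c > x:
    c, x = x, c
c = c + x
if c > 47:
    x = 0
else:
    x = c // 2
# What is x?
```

Trace:
`c = 18` → c = 18
`x = 1` → x = 1
`if c > x: ...` → c > x is True → c = 1; x = 18
`c = c + x` → c = 19
`if c > 47: ...` → c > 47 is False, take else branch → x = 9
So x = 9

Answer: 9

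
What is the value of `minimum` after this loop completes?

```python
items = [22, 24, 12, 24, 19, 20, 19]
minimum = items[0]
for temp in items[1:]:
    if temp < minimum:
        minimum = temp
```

Minimum of [22, 24, 12, 24, 19, 20, 19]
`minimum` takes the values: 22 → 12

Answer: 12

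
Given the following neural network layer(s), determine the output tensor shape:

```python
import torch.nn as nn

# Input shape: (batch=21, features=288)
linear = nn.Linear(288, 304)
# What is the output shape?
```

Input: (21, 288) -> Output: (21, 304)

Answer: (21, 304)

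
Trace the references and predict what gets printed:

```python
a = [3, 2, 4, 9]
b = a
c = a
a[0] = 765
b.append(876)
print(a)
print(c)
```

Key concept: multiple aliases.
Step by step:
`a = [3, 2, 4, 9]` → a = [3, 2, 4, 9]
`b = a` → b = [3, 2, 4, 9] (same object as a)
`c = a` → c = [3, 2, 4, 9] (same object as a, b)
`a[0] = 765` → a = [765, 2, 4, 9] (same object as b, c); b = [765, 2, 4, 9] (same object as a, c); c = [765, 2, 4, 9] (same object as a, b)
`b.append(876)` → a = [765, 2, 4, 9, 876] (same object as b, c); b = [765, 2, 4, 9, 876] (same object as a, c); c = [765, 2, 4, 9, 876] (same object as a, b)
`print(a)` → prints [765, 2, 4, 9, 876]
`print(c)` → prints [765, 2, 4, 9, 876]

Answer:
[765, 2, 4, 9, 876]
[765, 2, 4, 9, 876]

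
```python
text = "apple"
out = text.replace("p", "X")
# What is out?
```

Trace:
`text = "apple"` → text = 'apple'
`out = text.replace("p", "X")` → out = 'aXXle'
So out = 'aXXle'

Answer: 'aXXle'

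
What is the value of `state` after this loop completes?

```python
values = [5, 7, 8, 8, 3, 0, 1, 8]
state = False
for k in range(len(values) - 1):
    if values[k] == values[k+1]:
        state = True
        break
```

Check consecutive duplicates in [5, 7, 8, 8, 3, 0, 1, 8]
`state` takes the values: False → True

Answer: True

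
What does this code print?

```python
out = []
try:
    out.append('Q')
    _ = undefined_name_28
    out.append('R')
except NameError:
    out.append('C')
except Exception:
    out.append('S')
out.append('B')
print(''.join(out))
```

Execution trace: 'Q' (try body) → 'C' (except NameError) → 'B' (after the try/except). Output: QCB

Answer: QCB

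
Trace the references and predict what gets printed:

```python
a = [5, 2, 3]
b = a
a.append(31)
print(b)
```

Key concept: basic list aliasing.
Step by step:
`a = [5, 2, 3]` → a = [5, 2, 3]
`b = a` → b = [5, 2, 3] (same object as a)
`a.append(31)` → a = [5, 2, 3, 31] (same object as b); b = [5, 2, 3, 31] (same object as a)
`print(b)` → prints [5, 2, 3, 31]

Answer: [5, 2, 3, 31]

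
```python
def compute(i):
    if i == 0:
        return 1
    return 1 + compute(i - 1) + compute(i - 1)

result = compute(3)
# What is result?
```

compute(i) = 1 + 2·compute(i-1), compute(0)=1. Closed form: (1+1)·2^3 - 1 = 15.

Answer: 15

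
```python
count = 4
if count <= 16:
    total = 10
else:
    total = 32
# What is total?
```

Trace:
`count = 4` → count = 4
`if count <= 16: ...` → count <= 16 is True → total = 10
So total = 10

Answer: 10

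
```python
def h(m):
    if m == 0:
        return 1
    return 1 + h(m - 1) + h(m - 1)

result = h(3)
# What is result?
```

h(m) = 1 + 2·h(m-1), h(0)=1. Closed form: (1+1)·2^3 - 1 = 15.

Answer: 15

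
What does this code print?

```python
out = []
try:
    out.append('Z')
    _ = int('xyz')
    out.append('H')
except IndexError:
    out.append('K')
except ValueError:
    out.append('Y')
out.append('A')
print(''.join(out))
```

Execution trace: 'Z' (try body) → 'Y' (except ValueError) → 'A' (after the try/except). Output: ZYA

Answer: ZYA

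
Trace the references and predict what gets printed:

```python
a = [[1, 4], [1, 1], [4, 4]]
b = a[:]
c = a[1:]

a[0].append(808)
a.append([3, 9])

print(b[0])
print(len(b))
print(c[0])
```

Key concept: slice with nested mutation.
Step by step:
`a = [[1, 4], [1, 1], [4, 4]]` → a = [[1, 4], [1, 1], [4, 4]]
`b = a[:]` → b = [[1, 4], [1, 1], [4, 4]]
`c = a[1:]` → c = [[1, 1], [4, 4]]
`a[0].append(808)` → a = [[1, 4, 808], [1, 1], [4, 4]]; b = [[1, 4, 808], [1, 1], [4, 4]]
`a.append([3, 9])` → a = [[1, 4, 808], [1, 1], [4, 4], [3, 9]]
`print(b[0])` → prints [1, 4, 808]
`print(len(b))` → prints 3
`print(c[0])` → prints [1, 1]

Answer:
[1, 4, 808]
3
[1, 1]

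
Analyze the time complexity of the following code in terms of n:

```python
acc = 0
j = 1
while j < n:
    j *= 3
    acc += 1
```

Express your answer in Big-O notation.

Each loop level contributes: log n. Multiplying the contributions gives O(log n).

Answer: O(log n)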